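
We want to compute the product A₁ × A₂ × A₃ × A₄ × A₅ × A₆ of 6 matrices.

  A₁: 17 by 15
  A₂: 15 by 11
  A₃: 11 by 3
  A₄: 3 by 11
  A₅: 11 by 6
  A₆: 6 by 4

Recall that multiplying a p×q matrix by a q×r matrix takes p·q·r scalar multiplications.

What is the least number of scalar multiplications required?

Adjacent pairs: A₁A₂ = 17·15·11 = 2805; A₂A₃ = 15·11·3 = 495; A₃A₄ = 11·3·11 = 363; A₄A₅ = 3·11·6 = 198; A₅A₆ = 11·6·4 = 264.
Length 3: A₁..A₃: k=1: 0+495+17·15·3=1260; k=2: 2805+0+17·11·3=3366 → min 1260 | A₂..A₄: k=2: 0+363+15·11·11=2178; k=3: 495+0+15·3·11=990 → min 990 | A₃..A₅: k=3: 0+198+11·3·6=396; k=4: 363+0+11·11·6=1089 → min 396 | A₄..A₆: k=4: 0+264+3·11·4=396; k=5: 198+0+3·6·4=270 → min 270.
Length 4: A₁..A₄: k=1: 0+990+17·15·11=3795; k=2: 2805+363+17·11·11=5225; k=3: 1260+0+17·3·11=1821 → min 1821 | A₂..A₅: k=2: 0+396+15·11·6=1386; k=3: 495+198+15·3·6=963; k=4: 990+0+15·11·6=1980 → min 963 | A₃..A₆: k=3: 0+270+11·3·4=402; k=4: 363+264+11·11·4=1111; k=5: 396+0+11·6·4=660 → min 402.
Length 5: A₁..A₅: k=1: 0+963+17·15·6=2493; k=2: 2805+396+17·11·6=4323; k=3: 1260+198+17·3·6=1764; k=4: 1821+0+17·11·6=2943 → min 1764 | A₂..A₆: k=2: 0+402+15·11·4=1062; k=3: 495+270+15·3·4=945; k=4: 990+264+15·11·4=1914; k=5: 963+0+15·6·4=1323 → min 945.
Length 6: A₁..A₆: k=1: 0+945+17·15·4=1965; k=2: 2805+402+17·11·4=3955; k=3: 1260+270+17·3·4=1734; k=4: 1821+264+17·11·4=2833; k=5: 1764+0+17·6·4=2172 → min 1734.
Optimal order: ((A₁ × (A₂ × A₃)) × ((A₄ × A₅) × A₆)) with cost 1734.

1734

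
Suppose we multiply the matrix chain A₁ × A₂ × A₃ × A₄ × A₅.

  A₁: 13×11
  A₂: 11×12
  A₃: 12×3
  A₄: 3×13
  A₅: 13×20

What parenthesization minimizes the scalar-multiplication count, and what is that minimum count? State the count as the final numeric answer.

2385

Adjacent pairs: A₁A₂ = 13·11·12 = 1716; A₂A₃ = 11·12·3 = 396; A₃A₄ = 12·3·13 = 468; A₄A₅ = 3·13·20 = 780.
Length 3: A₁..A₃: k=1: 0+396+13·11·3=825; k=2: 1716+0+13·12·3=2184 → min 825 | A₂..A₄: k=2: 0+468+11·12·13=2184; k=3: 396+0+11·3·13=825 → min 825 | A₃..A₅: k=3: 0+780+12·3·20=1500; k=4: 468+0+12·13·20=3588 → min 1500.
Length 4: A₁..A₄: k=1: 0+825+13·11·13=2684; k=2: 1716+468+13·12·13=4212; k=3: 825+0+13·3·13=1332 → min 1332 | A₂..A₅: k=2: 0+1500+11·12·20=4140; k=3: 396+780+11·3·20=1836; k=4: 825+0+11·13·20=3685 → min 1836.
Length 5: A₁..A₅: k=1: 0+1836+13·11·20=4696; k=2: 1716+1500+13·12·20=6336; k=3: 825+780+13·3·20=2385; k=4: 1332+0+13·13·20=4712 → min 2385.
Optimal parenthesization: ((A₁ × (A₂ × A₃)) × (A₄ × A₅)) with cost 2385.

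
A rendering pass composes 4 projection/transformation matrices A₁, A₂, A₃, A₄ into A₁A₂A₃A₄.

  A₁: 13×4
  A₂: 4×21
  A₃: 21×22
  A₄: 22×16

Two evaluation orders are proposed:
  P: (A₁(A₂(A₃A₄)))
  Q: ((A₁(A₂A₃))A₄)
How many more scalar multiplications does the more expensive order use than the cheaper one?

2000

Order P = (A₁(A₂(A₃A₄))): (A₃A₄): 21×22 by 22×16 → 21×16, cost 21·22·16 = 7392; (A₂(A₃A₄)): 4×21 by 21×16 → 4×16, cost 4·21·16 = 1344; cumulative 8736; (A₁(A₂(A₃A₄))): 13×4 by 4×16 → 13×16, cost 13·4·16 = 832; cumulative 9568. Total 9568.
Order Q = ((A₁(A₂A₃))A₄): (A₂A₃): 4×21 by 21×22 → 4×22, cost 4·21·22 = 1848; (A₁(A₂A₃)): 13×4 by 4×22 → 13×22, cost 13·4·22 = 1144; cumulative 2992; ((A₁(A₂A₃))A₄): 13×22 by 22×16 → 13×16, cost 13·22·16 = 4576; cumulative 7568. Total 7568.
Difference: |9568 − 7568| = 2000.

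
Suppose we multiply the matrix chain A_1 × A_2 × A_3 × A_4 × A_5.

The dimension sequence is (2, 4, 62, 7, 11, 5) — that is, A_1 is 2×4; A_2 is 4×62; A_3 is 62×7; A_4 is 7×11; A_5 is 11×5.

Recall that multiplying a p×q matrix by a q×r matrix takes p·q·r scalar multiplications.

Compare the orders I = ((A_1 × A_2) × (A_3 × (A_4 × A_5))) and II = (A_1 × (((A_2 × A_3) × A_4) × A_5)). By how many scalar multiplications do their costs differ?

Order I = ((A_1 × A_2) × (A_3 × (A_4 × A_5))): (A_1 × A_2): 2×4 by 4×62 → 2×62, cost 2·4·62 = 496; (A_4 × A_5): 7×11 by 11×5 → 7×5, cost 7·11·5 = 385; (A_3 × (A_4 × A_5)): 62×7 by 7×5 → 62×5, cost 62·7·5 = 2170; cumulative 2555; ((A_1 × A_2) × (A_3 × (A_4 × A_5))): 2×62 by 62×5 → 2×5, cost 2·62·5 = 620; cumulative 3671. Total 3671.
Order II = (A_1 × (((A_2 × A_3) × A_4) × A_5)): (A_2 × A_3): 4×62 by 62×7 → 4×7, cost 4·62·7 = 1736; ((A_2 × A_3) × A_4): 4×7 by 7×11 → 4×11, cost 4·7·11 = 308; cumulative 2044; (((A_2 × A_3) × A_4) × A_5): 4×11 by 11×5 → 4×5, cost 4·11·5 = 220; cumulative 2264; (A_1 × (((A_2 × A_3) × A_4) × A_5)): 2×4 by 4×5 → 2×5, cost 2·4·5 = 40; cumulative 2304. Total 2304.
Difference: |3671 − 2304| = 1367.

1367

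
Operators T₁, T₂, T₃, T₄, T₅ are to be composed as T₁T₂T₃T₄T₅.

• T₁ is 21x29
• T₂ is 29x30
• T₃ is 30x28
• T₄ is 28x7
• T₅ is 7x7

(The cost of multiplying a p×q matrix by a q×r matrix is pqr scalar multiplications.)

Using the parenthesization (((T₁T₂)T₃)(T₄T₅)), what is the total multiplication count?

41398

(T₁T₂): 21×29 by 29×30 → 21×30, cost 21·29·30 = 18270
((T₁T₂)T₃): 21×30 by 30×28 → 21×28, cost 21·30·28 = 17640; cumulative 35910
(T₄T₅): 28×7 by 7×7 → 28×7, cost 28·7·7 = 1372
(((T₁T₂)T₃)(T₄T₅)): 21×28 by 28×7 → 21×7, cost 21·28·7 = 4116; cumulative 41398
Total: 41398 scalar multiplications.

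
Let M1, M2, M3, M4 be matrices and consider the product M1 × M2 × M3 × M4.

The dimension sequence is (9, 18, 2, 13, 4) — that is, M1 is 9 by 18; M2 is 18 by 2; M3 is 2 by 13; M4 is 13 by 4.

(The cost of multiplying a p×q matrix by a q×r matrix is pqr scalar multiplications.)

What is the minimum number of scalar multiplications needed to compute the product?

Adjacent pairs: M1M2 = 9·18·2 = 324; M2M3 = 18·2·13 = 468; M3M4 = 2·13·4 = 104.
Length 3: M1..M3: k=1: 0+468+9·18·13=2574; k=2: 324+0+9·2·13=558 → min 558 | M2..M4: k=2: 0+104+18·2·4=248; k=3: 468+0+18·13·4=1404 → min 248.
Length 4: M1..M4: k=1: 0+248+9·18·4=896; k=2: 324+104+9·2·4=500; k=3: 558+0+9·13·4=1026 → min 500.
Optimal order: ((M1 × M2) × (M3 × M4)) with cost 500.

500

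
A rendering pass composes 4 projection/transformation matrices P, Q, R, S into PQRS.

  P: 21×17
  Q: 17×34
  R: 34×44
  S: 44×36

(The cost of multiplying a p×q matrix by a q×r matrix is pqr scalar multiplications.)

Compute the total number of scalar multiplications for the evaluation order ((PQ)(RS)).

(PQ): 21×17 by 17×34 → 21×34, cost 21·17·34 = 12138
(RS): 34×44 by 44×36 → 34×36, cost 34·44·36 = 53856
((PQ)(RS)): 21×34 by 34×36 → 21×36, cost 21·34·36 = 25704; cumulative 91698
Total: 91698 scalar multiplications.

91698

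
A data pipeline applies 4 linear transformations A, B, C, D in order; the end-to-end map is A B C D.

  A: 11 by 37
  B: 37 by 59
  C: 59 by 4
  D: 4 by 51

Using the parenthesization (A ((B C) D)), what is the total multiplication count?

37037

(B C): 37×59 by 59×4 → 37×4, cost 37·59·4 = 8732
((B C) D): 37×4 by 4×51 → 37×51, cost 37·4·51 = 7548; cumulative 16280
(A ((B C) D)): 11×37 by 37×51 → 11×51, cost 11·37·51 = 20757; cumulative 37037
Total: 37037 scalar multiplications.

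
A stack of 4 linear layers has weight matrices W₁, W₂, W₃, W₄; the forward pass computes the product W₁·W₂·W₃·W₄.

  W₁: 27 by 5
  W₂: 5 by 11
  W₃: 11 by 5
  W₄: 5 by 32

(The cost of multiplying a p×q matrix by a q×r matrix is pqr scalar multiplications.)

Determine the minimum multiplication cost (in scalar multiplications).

Adjacent pairs: W₁W₂ = 27·5·11 = 1485; W₂W₃ = 5·11·5 = 275; W₃W₄ = 11·5·32 = 1760.
Length 3: W₁..W₃: k=1: 0+275+27·5·5=950; k=2: 1485+0+27·11·5=2970 → min 950 | W₂..W₄: k=2: 0+1760+5·11·32=3520; k=3: 275+0+5·5·32=1075 → min 1075.
Length 4: W₁..W₄: k=1: 0+1075+27·5·32=5395; k=2: 1485+1760+27·11·32=12749; k=3: 950+0+27·5·32=5270 → min 5270.
Optimal order: ((W₁·(W₂·W₃))·W₄) with cost 5270.

5270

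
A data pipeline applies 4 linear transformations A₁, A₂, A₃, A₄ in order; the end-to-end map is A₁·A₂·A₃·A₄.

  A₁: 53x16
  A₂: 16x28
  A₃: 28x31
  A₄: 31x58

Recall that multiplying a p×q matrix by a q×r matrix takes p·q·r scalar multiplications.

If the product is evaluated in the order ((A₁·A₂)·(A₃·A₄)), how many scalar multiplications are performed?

(A₁·A₂): 53×16 by 16×28 → 53×28, cost 53·16·28 = 23744
(A₃·A₄): 28×31 by 31×58 → 28×58, cost 28·31·58 = 50344
((A₁·A₂)·(A₃·A₄)): 53×28 by 28×58 → 53×58, cost 53·28·58 = 86072; cumulative 160160
Total: 160160 scalar multiplications.

160160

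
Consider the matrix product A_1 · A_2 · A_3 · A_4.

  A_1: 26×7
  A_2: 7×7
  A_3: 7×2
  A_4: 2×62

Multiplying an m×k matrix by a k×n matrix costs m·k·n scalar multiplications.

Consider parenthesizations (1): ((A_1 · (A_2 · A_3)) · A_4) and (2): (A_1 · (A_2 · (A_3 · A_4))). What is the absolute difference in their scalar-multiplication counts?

11504

Order (1) = ((A_1 · (A_2 · A_3)) · A_4): (A_2 · A_3): 7×7 by 7×2 → 7×2, cost 7·7·2 = 98; (A_1 · (A_2 · A_3)): 26×7 by 7×2 → 26×2, cost 26·7·2 = 364; cumulative 462; ((A_1 · (A_2 · A_3)) · A_4): 26×2 by 2×62 → 26×62, cost 26·2·62 = 3224; cumulative 3686. Total 3686.
Order (2) = (A_1 · (A_2 · (A_3 · A_4))): (A_3 · A_4): 7×2 by 2×62 → 7×62, cost 7·2·62 = 868; (A_2 · (A_3 · A_4)): 7×7 by 7×62 → 7×62, cost 7·7·62 = 3038; cumulative 3906; (A_1 · (A_2 · (A_3 · A_4))): 26×7 by 7×62 → 26×62, cost 26·7·62 = 11284; cumulative 15190. Total 15190.
Difference: |3686 − 15190| = 11504.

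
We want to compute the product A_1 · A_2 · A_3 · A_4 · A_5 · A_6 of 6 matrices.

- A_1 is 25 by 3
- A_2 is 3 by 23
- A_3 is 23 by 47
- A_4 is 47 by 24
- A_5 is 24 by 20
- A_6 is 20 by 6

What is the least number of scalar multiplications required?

Adjacent pairs: A_1A_2 = 25·3·23 = 1725; A_2A_3 = 3·23·47 = 3243; A_3A_4 = 23·47·24 = 25944; A_4A_5 = 47·24·20 = 22560; A_5A_6 = 24·20·6 = 2880.
Length 3: A_1..A_3: k=1: 0+3243+25·3·47=6768; k=2: 1725+0+25·23·47=28750 → min 6768 | A_2..A_4: k=2: 0+25944+3·23·24=27600; k=3: 3243+0+3·47·24=6627 → min 6627 | A_3..A_5: k=3: 0+22560+23·47·20=44180; k=4: 25944+0+23·24·20=36984 → min 36984 | A_4..A_6: k=4: 0+2880+47·24·6=9648; k=5: 22560+0+47·20·6=28200 → min 9648.
Length 4: A_1..A_4: k=1: 0+6627+25·3·24=8427; k=2: 1725+25944+25·23·24=41469; k=3: 6768+0+25·47·24=34968 → min 8427 | A_2..A_5: k=2: 0+36984+3·23·20=38364; k=3: 3243+22560+3·47·20=28623; k=4: 6627+0+3·24·20=8067 → min 8067 | A_3..A_6: k=3: 0+9648+23·47·6=16134; k=4: 25944+2880+23·24·6=32136; k=5: 36984+0+23·20·6=39744 → min 16134.
Length 5: A_1..A_5: k=1: 0+8067+25·3·20=9567; k=2: 1725+36984+25·23·20=50209; k=3: 6768+22560+25·47·20=52828; k=4: 8427+0+25·24·20=20427 → min 9567 | A_2..A_6: k=2: 0+16134+3·23·6=16548; k=3: 3243+9648+3·47·6=13737; k=4: 6627+2880+3·24·6=9939; k=5: 8067+0+3·20·6=8427 → min 8427.
Length 6: A_1..A_6: k=1: 0+8427+25·3·6=8877; k=2: 1725+16134+25·23·6=21309; k=3: 6768+9648+25·47·6=23466; k=4: 8427+2880+25·24·6=14907; k=5: 9567+0+25·20·6=12567 → min 8877.
Optimal order: (A_1 · ((((A_2 · A_3) · A_4) · A_5) · A_6)) with cost 8877.

8877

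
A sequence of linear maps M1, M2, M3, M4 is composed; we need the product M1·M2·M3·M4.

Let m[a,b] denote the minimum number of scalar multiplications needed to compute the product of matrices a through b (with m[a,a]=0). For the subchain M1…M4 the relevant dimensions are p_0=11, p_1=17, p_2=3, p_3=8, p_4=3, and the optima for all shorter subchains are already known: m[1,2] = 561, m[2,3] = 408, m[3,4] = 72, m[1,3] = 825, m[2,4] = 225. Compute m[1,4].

732

m[1,4] = min over k∈[1,3] of m[1,k]+m[k+1,4]+p_{0}·p_k·p_{4}.
k=1: 0 + 225 + 11·17·3 = 786; k=2: 561 + 72 + 11·3·3 = 732; k=3: 825 + 0 + 11·8·3 = 1089.
Minimum: 732 at k=2.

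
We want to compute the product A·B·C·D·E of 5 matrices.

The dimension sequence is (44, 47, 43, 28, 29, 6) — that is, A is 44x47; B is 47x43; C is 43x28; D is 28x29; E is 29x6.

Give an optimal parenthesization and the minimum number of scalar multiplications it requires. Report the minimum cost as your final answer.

Adjacent pairs: AB = 44·47·43 = 88924; BC = 47·43·28 = 56588; CD = 43·28·29 = 34916; DE = 28·29·6 = 4872.
Length 3: A..C: k=1: 0+56588+44·47·28=114492; k=2: 88924+0+44·43·28=141900 → min 114492 | B..D: k=2: 0+34916+47·43·29=93525; k=3: 56588+0+47·28·29=94752 → min 93525 | C..E: k=3: 0+4872+43·28·6=12096; k=4: 34916+0+43·29·6=42398 → min 12096.
Length 4: A..D: k=1: 0+93525+44·47·29=153497; k=2: 88924+34916+44·43·29=178708; k=3: 114492+0+44·28·29=150220 → min 150220 | B..E: k=2: 0+12096+47·43·6=24222; k=3: 56588+4872+47·28·6=69356; k=4: 93525+0+47·29·6=101703 → min 24222.
Length 5: A..E: k=1: 0+24222+44·47·6=36630; k=2: 88924+12096+44·43·6=112372; k=3: 114492+4872+44·28·6=126756; k=4: 150220+0+44·29·6=157876 → min 36630.
Optimal parenthesization: (A·(B·(C·(D·E)))) with cost 36630.

36630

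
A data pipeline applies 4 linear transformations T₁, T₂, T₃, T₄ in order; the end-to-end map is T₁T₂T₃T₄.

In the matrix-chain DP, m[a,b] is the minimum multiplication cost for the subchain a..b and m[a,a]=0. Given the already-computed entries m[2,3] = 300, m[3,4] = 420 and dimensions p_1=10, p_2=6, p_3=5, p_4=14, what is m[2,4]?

1000

m[2,4] = min over k∈[2,3] of m[2,k]+m[k+1,4]+p_{1}·p_k·p_{4}.
k=2: 0 + 420 + 10·6·14 = 1260; k=3: 300 + 0 + 10·5·14 = 1000.
Minimum: 1000 at k=3.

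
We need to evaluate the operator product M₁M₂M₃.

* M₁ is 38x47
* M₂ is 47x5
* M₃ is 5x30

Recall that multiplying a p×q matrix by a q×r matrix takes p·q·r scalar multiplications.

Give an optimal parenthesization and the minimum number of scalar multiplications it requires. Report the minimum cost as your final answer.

(M₁(M₂M₃)): cost 60630.
((M₁M₂)M₃): cost 14630.
Optimal: ((M₁M₂)M₃) with cost 14630.

14630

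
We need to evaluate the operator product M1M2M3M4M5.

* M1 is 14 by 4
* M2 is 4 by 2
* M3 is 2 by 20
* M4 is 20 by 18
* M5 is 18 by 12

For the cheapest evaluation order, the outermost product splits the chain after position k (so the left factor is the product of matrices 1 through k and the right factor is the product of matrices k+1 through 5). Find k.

Adjacent pairs: M1M2 = 14·4·2 = 112; M2M3 = 4·2·20 = 160; M3M4 = 2·20·18 = 720; M4M5 = 20·18·12 = 4320.
Length 3: M1..M3: k=1: 0+160+14·4·20=1280; k=2: 112+0+14·2·20=672 → min 672 | M2..M4: k=2: 0+720+4·2·18=864; k=3: 160+0+4·20·18=1600 → min 864 | M3..M5: k=3: 0+4320+2·20·12=4800; k=4: 720+0+2·18·12=1152 → min 1152.
Length 4: M1..M4: k=1: 0+864+14·4·18=1872; k=2: 112+720+14·2·18=1336; k=3: 672+0+14·20·18=5712 → min 1336 | M2..M5: k=2: 0+1152+4·2·12=1248; k=3: 160+4320+4·20·12=5440; k=4: 864+0+4·18·12=1728 → min 1248.
Top-level splits: k=1: (M1..M1)·(M2..M5) → 0+1248+14·4·12 = 1920; k=2: (M1..M2)·(M3..M5) → 112+1152+14·2·12 = 1600; k=3: (M1..M3)·(M4..M5) → 672+4320+14·20·12 = 8352; k=4: (M1..M4)·(M5..M5) → 1336+0+14·18·12 = 4360.
Best split is after M2, i.e. k = 2.

2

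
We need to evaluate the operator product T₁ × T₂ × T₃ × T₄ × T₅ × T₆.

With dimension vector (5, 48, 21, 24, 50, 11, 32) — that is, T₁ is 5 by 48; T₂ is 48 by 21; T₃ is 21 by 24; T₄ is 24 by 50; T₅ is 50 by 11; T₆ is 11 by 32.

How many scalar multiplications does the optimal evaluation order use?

Adjacent pairs: T₁T₂ = 5·48·21 = 5040; T₂T₃ = 48·21·24 = 24192; T₃T₄ = 21·24·50 = 25200; T₄T₅ = 24·50·11 = 13200; T₅T₆ = 50·11·32 = 17600.
Length 3: T₁..T₃: k=1: 0+24192+5·48·24=29952; k=2: 5040+0+5·21·24=7560 → min 7560 | T₂..T₄: k=2: 0+25200+48·21·50=75600; k=3: 24192+0+48·24·50=81792 → min 75600 | T₃..T₅: k=3: 0+13200+21·24·11=18744; k=4: 25200+0+21·50·11=36750 → min 18744 | T₄..T₆: k=4: 0+17600+24·50·32=56000; k=5: 13200+0+24·11·32=21648 → min 21648.
Length 4: T₁..T₄: k=1: 0+75600+5·48·50=87600; k=2: 5040+25200+5·21·50=35490; k=3: 7560+0+5·24·50=13560 → min 13560 | T₂..T₅: k=2: 0+18744+48·21·11=29832; k=3: 24192+13200+48·24·11=50064; k=4: 75600+0+48·50·11=102000 → min 29832 | T₃..T₆: k=3: 0+21648+21·24·32=37776; k=4: 25200+17600+21·50·32=76400; k=5: 18744+0+21·11·32=26136 → min 26136.
Length 5: T₁..T₅: k=1: 0+29832+5·48·11=32472; k=2: 5040+18744+5·21·11=24939; k=3: 7560+13200+5·24·11=22080; k=4: 13560+0+5·50·11=16310 → min 16310 | T₂..T₆: k=2: 0+26136+48·21·32=58392; k=3: 24192+21648+48·24·32=82704; k=4: 75600+17600+48·50·32=170000; k=5: 29832+0+48·11·32=46728 → min 46728.
Length 6: T₁..T₆: k=1: 0+46728+5·48·32=54408; k=2: 5040+26136+5·21·32=34536; k=3: 7560+21648+5·24·32=33048; k=4: 13560+17600+5·50·32=39160; k=5: 16310+0+5·11·32=18070 → min 18070.
Optimal order: (((((T₁ × T₂) × T₃) × T₄) × T₅) × T₆) with cost 18070.

18070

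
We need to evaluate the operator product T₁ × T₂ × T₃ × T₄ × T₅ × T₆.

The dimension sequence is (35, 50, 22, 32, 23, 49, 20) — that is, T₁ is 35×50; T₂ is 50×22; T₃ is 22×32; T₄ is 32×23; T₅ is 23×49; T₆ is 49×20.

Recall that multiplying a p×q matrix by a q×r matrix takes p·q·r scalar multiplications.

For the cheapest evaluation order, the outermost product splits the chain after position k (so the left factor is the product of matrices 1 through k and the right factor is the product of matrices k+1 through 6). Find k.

2

Adjacent pairs: T₁T₂ = 35·50·22 = 38500; T₂T₃ = 50·22·32 = 35200; T₃T₄ = 22·32·23 = 16192; T₄T₅ = 32·23·49 = 36064; T₅T₆ = 23·49·20 = 22540.
Length 3: T₁..T₃: k=1: 0+35200+35·50·32=91200; k=2: 38500+0+35·22·32=63140 → min 63140 | T₂..T₄: k=2: 0+16192+50·22·23=41492; k=3: 35200+0+50·32·23=72000 → min 41492 | T₃..T₅: k=3: 0+36064+22·32·49=70560; k=4: 16192+0+22·23·49=40986 → min 40986 | T₄..T₆: k=4: 0+22540+32·23·20=37260; k=5: 36064+0+32·49·20=67424 → min 37260.
Length 4: T₁..T₄: k=1: 0+41492+35·50·23=81742; k=2: 38500+16192+35·22·23=72402; k=3: 63140+0+35·32·23=88900 → min 72402 | T₂..T₅: k=2: 0+40986+50·22·49=94886; k=3: 35200+36064+50·32·49=149664; k=4: 41492+0+50·23·49=97842 → min 94886 | T₃..T₆: k=3: 0+37260+22·32·20=51340; k=4: 16192+22540+22·23·20=48852; k=5: 40986+0+22·49·20=62546 → min 48852.
Length 5: T₁..T₅: k=1: 0+94886+35·50·49=180636; k=2: 38500+40986+35·22·49=117216; k=3: 63140+36064+35·32·49=154084; k=4: 72402+0+35·23·49=111847 → min 111847 | T₂..T₆: k=2: 0+48852+50·22·20=70852; k=3: 35200+37260+50·32·20=104460; k=4: 41492+22540+50·23·20=87032; k=5: 94886+0+50·49·20=143886 → min 70852.
Top-level splits: k=1: (T₁..T₁)·(T₂..T₆) → 0+70852+35·50·20 = 105852; k=2: (T₁..T₂)·(T₃..T₆) → 38500+48852+35·22·20 = 102752; k=3: (T₁..T₃)·(T₄..T₆) → 63140+37260+35·32·20 = 122800; k=4: (T₁..T₄)·(T₅..T₆) → 72402+22540+35·23·20 = 111042; k=5: (T₁..T₅)·(T₆..T₆) → 111847+0+35·49·20 = 146147.
Best split is after T₂, i.e. k = 2.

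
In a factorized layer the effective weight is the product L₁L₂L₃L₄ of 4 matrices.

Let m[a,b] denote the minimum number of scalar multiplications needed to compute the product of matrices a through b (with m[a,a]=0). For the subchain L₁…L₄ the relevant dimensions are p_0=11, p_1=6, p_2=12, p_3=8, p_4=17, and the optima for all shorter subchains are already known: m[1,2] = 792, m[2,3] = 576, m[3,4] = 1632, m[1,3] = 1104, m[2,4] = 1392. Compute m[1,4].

2514

m[1,4] = min over k∈[1,3] of m[1,k]+m[k+1,4]+p_{0}·p_k·p_{4}.
k=1: 0 + 1392 + 11·6·17 = 2514; k=2: 792 + 1632 + 11·12·17 = 4668; k=3: 1104 + 0 + 11·8·17 = 2600.
Minimum: 2514 at k=1.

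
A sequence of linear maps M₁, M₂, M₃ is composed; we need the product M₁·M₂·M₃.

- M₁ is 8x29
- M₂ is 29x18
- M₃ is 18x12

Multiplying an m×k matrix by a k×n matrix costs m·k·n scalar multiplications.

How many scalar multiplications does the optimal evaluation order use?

5904

Order (M₁·(M₂·M₃)): (M₂·M₃): 29×18 by 18×12 → 29×12, cost 29·18·12 = 6264; (M₁·(M₂·M₃)): 8×29 by 29×12 → 8×12, cost 8·29·12 = 2784; cumulative 9048. Total 9048.
Order ((M₁·M₂)·M₃): (M₁·M₂): 8×29 by 29×18 → 8×18, cost 8·29·18 = 4176; ((M₁·M₂)·M₃): 8×18 by 18×12 → 8×12, cost 8·18·12 = 1728; cumulative 5904. Total 5904.
Minimum: 5904.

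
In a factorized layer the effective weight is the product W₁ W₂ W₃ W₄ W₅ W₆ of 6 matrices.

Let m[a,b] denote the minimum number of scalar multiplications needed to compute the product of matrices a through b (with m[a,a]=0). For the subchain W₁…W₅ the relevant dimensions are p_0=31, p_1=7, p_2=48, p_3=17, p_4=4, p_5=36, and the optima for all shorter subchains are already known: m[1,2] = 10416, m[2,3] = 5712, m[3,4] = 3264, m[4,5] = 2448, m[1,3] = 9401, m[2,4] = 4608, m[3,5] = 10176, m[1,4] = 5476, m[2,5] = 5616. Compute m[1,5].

m[1,5] = min over k∈[1,4] of m[1,k]+m[k+1,5]+p_{0}·p_k·p_{5}.
k=1: 0 + 5616 + 31·7·36 = 13428; k=2: 10416 + 10176 + 31·48·36 = 74160; k=3: 9401 + 2448 + 31·17·36 = 30821; k=4: 5476 + 0 + 31·4·36 = 9940.
Minimum: 9940 at k=4.

9940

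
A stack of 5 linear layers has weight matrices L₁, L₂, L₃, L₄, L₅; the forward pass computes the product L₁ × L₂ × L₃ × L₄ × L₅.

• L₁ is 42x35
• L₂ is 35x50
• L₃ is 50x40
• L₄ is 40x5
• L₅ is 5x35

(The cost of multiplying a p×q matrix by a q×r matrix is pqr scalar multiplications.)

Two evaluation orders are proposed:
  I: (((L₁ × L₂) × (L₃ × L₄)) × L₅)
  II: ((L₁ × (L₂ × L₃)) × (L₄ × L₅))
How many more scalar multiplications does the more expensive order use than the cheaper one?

Order I = (((L₁ × L₂) × (L₃ × L₄)) × L₅): (L₁ × L₂): 42×35 by 35×50 → 42×50, cost 42·35·50 = 73500; (L₃ × L₄): 50×40 by 40×5 → 50×5, cost 50·40·5 = 10000; ((L₁ × L₂) × (L₃ × L₄)): 42×50 by 50×5 → 42×5, cost 42·50·5 = 10500; cumulative 94000; (((L₁ × L₂) × (L₃ × L₄)) × L₅): 42×5 by 5×35 → 42×35, cost 42·5·35 = 7350; cumulative 101350. Total 101350.
Order II = ((L₁ × (L₂ × L₃)) × (L₄ × L₅)): (L₂ × L₃): 35×50 by 50×40 → 35×40, cost 35·50·40 = 70000; (L₁ × (L₂ × L₃)): 42×35 by 35×40 → 42×40, cost 42·35·40 = 58800; cumulative 128800; (L₄ × L₅): 40×5 by 5×35 → 40×35, cost 40·5·35 = 7000; ((L₁ × (L₂ × L₃)) × (L₄ × L₅)): 42×40 by 40×35 → 42×35, cost 42·40·35 = 58800; cumulative 194600. Total 194600.
Difference: |101350 − 194600| = 93250.

93250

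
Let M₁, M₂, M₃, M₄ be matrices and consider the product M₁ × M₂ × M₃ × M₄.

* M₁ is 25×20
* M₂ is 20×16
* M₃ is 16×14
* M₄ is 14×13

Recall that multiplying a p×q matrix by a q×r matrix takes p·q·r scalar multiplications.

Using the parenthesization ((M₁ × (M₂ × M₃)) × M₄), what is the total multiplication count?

(M₂ × M₃): 20×16 by 16×14 → 20×14, cost 20·16·14 = 4480
(M₁ × (M₂ × M₃)): 25×20 by 20×14 → 25×14, cost 25·20·14 = 7000; cumulative 11480
((M₁ × (M₂ × M₃)) × M₄): 25×14 by 14×13 → 25×13, cost 25·14·13 = 4550; cumulative 16030
Total: 16030 scalar multiplications.

16030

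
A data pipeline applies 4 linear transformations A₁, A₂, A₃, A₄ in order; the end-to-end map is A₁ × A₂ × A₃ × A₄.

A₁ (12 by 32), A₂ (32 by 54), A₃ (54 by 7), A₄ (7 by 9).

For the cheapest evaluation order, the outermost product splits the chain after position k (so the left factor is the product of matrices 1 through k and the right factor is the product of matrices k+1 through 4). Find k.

Adjacent pairs: A₁A₂ = 12·32·54 = 20736; A₂A₃ = 32·54·7 = 12096; A₃A₄ = 54·7·9 = 3402.
Length 3: A₁..A₃: k=1: 0+12096+12·32·7=14784; k=2: 20736+0+12·54·7=25272 → min 14784 | A₂..A₄: k=2: 0+3402+32·54·9=18954; k=3: 12096+0+32·7·9=14112 → min 14112.
Top-level splits: k=1: (A₁..A₁)·(A₂..A₄) → 0+14112+12·32·9 = 17568; k=2: (A₁..A₂)·(A₃..A₄) → 20736+3402+12·54·9 = 29970; k=3: (A₁..A₃)·(A₄..A₄) → 14784+0+12·7·9 = 15540.
Best split is after A₃, i.e. k = 3.

3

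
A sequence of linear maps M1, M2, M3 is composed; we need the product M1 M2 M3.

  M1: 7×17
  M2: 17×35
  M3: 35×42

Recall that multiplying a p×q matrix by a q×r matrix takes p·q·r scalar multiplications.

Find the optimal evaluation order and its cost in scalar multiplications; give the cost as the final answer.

14455

(M1 (M2 M3)): cost 29988.
((M1 M2) M3): cost 14455.
Optimal: ((M1 M2) M3) with cost 14455.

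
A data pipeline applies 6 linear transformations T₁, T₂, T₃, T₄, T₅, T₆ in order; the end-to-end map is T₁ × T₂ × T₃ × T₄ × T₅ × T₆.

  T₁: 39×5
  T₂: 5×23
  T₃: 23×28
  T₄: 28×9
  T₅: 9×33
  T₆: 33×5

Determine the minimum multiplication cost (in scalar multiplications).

7165

Adjacent pairs: T₁T₂ = 39·5·23 = 4485; T₂T₃ = 5·23·28 = 3220; T₃T₄ = 23·28·9 = 5796; T₄T₅ = 28·9·33 = 8316; T₅T₆ = 9·33·5 = 1485.
Length 3: T₁..T₃: k=1: 0+3220+39·5·28=8680; k=2: 4485+0+39·23·28=29601 → min 8680 | T₂..T₄: k=2: 0+5796+5·23·9=6831; k=3: 3220+0+5·28·9=4480 → min 4480 | T₃..T₅: k=3: 0+8316+23·28·33=29568; k=4: 5796+0+23·9·33=12627 → min 12627 | T₄..T₆: k=4: 0+1485+28·9·5=2745; k=5: 8316+0+28·33·5=12936 → min 2745.
Length 4: T₁..T₄: k=1: 0+4480+39·5·9=6235; k=2: 4485+5796+39·23·9=18354; k=3: 8680+0+39·28·9=18508 → min 6235 | T₂..T₅: k=2: 0+12627+5·23·33=16422; k=3: 3220+8316+5·28·33=16156; k=4: 4480+0+5·9·33=5965 → min 5965 | T₃..T₆: k=3: 0+2745+23·28·5=5965; k=4: 5796+1485+23·9·5=8316; k=5: 12627+0+23·33·5=16422 → min 5965.
Length 5: T₁..T₅: k=1: 0+5965+39·5·33=12400; k=2: 4485+12627+39·23·33=46713; k=3: 8680+8316+39·28·33=53032; k=4: 6235+0+39·9·33=17818 → min 12400 | T₂..T₆: k=2: 0+5965+5·23·5=6540; k=3: 3220+2745+5·28·5=6665; k=4: 4480+1485+5·9·5=6190; k=5: 5965+0+5·33·5=6790 → min 6190.
Length 6: T₁..T₆: k=1: 0+6190+39·5·5=7165; k=2: 4485+5965+39·23·5=14935; k=3: 8680+2745+39·28·5=16885; k=4: 6235+1485+39·9·5=9475; k=5: 12400+0+39·33·5=18835 → min 7165.
Optimal order: (T₁ × (((T₂ × T₃) × T₄) × (T₅ × T₆))) with cost 7165.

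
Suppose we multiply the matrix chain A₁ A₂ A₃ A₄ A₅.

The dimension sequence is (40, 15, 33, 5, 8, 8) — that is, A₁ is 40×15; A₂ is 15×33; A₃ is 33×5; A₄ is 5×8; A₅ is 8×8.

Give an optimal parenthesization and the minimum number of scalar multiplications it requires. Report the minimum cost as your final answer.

Adjacent pairs: A₁A₂ = 40·15·33 = 19800; A₂A₃ = 15·33·5 = 2475; A₃A₄ = 33·5·8 = 1320; A₄A₅ = 5·8·8 = 320.
Length 3: A₁..A₃: k=1: 0+2475+40·15·5=5475; k=2: 19800+0+40·33·5=26400 → min 5475 | A₂..A₄: k=2: 0+1320+15·33·8=5280; k=3: 2475+0+15·5·8=3075 → min 3075 | A₃..A₅: k=3: 0+320+33·5·8=1640; k=4: 1320+0+33·8·8=3432 → min 1640.
Length 4: A₁..A₄: k=1: 0+3075+40·15·8=7875; k=2: 19800+1320+40·33·8=31680; k=3: 5475+0+40·5·8=7075 → min 7075 | A₂..A₅: k=2: 0+1640+15·33·8=5600; k=3: 2475+320+15·5·8=3395; k=4: 3075+0+15·8·8=4035 → min 3395.
Length 5: A₁..A₅: k=1: 0+3395+40·15·8=8195; k=2: 19800+1640+40·33·8=32000; k=3: 5475+320+40·5·8=7395; k=4: 7075+0+40·8·8=9635 → min 7395.
Optimal parenthesization: ((A₁ (A₂ A₃)) (A₄ A₅)) with cost 7395.

7395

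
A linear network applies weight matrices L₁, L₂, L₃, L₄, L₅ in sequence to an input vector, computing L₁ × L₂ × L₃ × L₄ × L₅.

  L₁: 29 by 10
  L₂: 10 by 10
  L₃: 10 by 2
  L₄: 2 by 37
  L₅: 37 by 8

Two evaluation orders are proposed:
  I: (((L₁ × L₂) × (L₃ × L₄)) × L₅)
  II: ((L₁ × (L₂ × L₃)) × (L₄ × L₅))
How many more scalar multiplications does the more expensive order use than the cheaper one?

21118

Order I = (((L₁ × L₂) × (L₃ × L₄)) × L₅): (L₁ × L₂): 29×10 by 10×10 → 29×10, cost 29·10·10 = 2900; (L₃ × L₄): 10×2 by 2×37 → 10×37, cost 10·2·37 = 740; ((L₁ × L₂) × (L₃ × L₄)): 29×10 by 10×37 → 29×37, cost 29·10·37 = 10730; cumulative 14370; (((L₁ × L₂) × (L₃ × L₄)) × L₅): 29×37 by 37×8 → 29×8, cost 29·37·8 = 8584; cumulative 22954. Total 22954.
Order II = ((L₁ × (L₂ × L₃)) × (L₄ × L₅)): (L₂ × L₃): 10×10 by 10×2 → 10×2, cost 10·10·2 = 200; (L₁ × (L₂ × L₃)): 29×10 by 10×2 → 29×2, cost 29·10·2 = 580; cumulative 780; (L₄ × L₅): 2×37 by 37×8 → 2×8, cost 2·37·8 = 592; ((L₁ × (L₂ × L₃)) × (L₄ × L₅)): 29×2 by 2×8 → 29×8, cost 29·2·8 = 464; cumulative 1836. Total 1836.
Difference: |22954 − 1836| = 21118.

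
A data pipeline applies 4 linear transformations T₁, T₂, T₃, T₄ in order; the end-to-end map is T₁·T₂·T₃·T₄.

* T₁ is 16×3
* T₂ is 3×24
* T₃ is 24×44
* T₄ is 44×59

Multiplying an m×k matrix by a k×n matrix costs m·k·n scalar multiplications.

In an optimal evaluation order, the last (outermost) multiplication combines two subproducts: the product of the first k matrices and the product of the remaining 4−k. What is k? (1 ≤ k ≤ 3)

1

Adjacent pairs: T₁T₂ = 16·3·24 = 1152; T₂T₃ = 3·24·44 = 3168; T₃T₄ = 24·44·59 = 62304.
Length 3: T₁..T₃: k=1: 0+3168+16·3·44=5280; k=2: 1152+0+16·24·44=18048 → min 5280 | T₂..T₄: k=2: 0+62304+3·24·59=66552; k=3: 3168+0+3·44·59=10956 → min 10956.
Top-level splits: k=1: (T₁..T₁)·(T₂..T₄) → 0+10956+16·3·59 = 13788; k=2: (T₁..T₂)·(T₃..T₄) → 1152+62304+16·24·59 = 86112; k=3: (T₁..T₃)·(T₄..T₄) → 5280+0+16·44·59 = 46816.
Best split is after T₁, i.e. k = 1.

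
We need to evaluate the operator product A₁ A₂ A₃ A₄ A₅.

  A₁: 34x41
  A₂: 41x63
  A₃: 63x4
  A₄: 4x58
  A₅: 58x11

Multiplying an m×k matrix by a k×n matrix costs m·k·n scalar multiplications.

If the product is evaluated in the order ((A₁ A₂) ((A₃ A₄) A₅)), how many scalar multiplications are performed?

166194

(A₁ A₂): 34×41 by 41×63 → 34×63, cost 34·41·63 = 87822
(A₃ A₄): 63×4 by 4×58 → 63×58, cost 63·4·58 = 14616
((A₃ A₄) A₅): 63×58 by 58×11 → 63×11, cost 63·58·11 = 40194; cumulative 54810
((A₁ A₂) ((A₃ A₄) A₅)): 34×63 by 63×11 → 34×11, cost 34·63·11 = 23562; cumulative 166194
Total: 166194 scalar multiplications.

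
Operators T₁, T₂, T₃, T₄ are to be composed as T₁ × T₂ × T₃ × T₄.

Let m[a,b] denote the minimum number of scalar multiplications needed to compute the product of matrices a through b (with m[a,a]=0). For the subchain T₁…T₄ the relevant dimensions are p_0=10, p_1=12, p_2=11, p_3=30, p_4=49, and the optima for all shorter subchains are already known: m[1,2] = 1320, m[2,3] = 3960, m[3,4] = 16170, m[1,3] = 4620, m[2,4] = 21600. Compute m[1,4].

m[1,4] = min over k∈[1,3] of m[1,k]+m[k+1,4]+p_{0}·p_k·p_{4}.
k=1: 0 + 21600 + 10·12·49 = 27480; k=2: 1320 + 16170 + 10·11·49 = 22880; k=3: 4620 + 0 + 10·30·49 = 19320.
Minimum: 19320 at k=3.

19320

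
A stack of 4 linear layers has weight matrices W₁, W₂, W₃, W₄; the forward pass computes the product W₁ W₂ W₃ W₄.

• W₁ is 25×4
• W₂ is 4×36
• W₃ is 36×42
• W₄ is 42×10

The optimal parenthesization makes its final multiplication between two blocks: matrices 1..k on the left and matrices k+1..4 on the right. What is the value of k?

1

Adjacent pairs: W₁W₂ = 25·4·36 = 3600; W₂W₃ = 4·36·42 = 6048; W₃W₄ = 36·42·10 = 15120.
Length 3: W₁..W₃: k=1: 0+6048+25·4·42=10248; k=2: 3600+0+25·36·42=41400 → min 10248 | W₂..W₄: k=2: 0+15120+4·36·10=16560; k=3: 6048+0+4·42·10=7728 → min 7728.
Top-level splits: k=1: (W₁..W₁)·(W₂..W₄) → 0+7728+25·4·10 = 8728; k=2: (W₁..W₂)·(W₃..W₄) → 3600+15120+25·36·10 = 27720; k=3: (W₁..W₃)·(W₄..W₄) → 10248+0+25·42·10 = 20748.
Best split is after W₁, i.e. k = 1.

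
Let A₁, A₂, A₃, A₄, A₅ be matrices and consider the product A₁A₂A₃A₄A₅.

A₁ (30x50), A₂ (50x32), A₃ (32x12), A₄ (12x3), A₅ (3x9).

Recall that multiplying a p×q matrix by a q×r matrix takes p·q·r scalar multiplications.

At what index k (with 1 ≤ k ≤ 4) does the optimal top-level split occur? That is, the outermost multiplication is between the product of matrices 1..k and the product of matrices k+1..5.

Adjacent pairs: A₁A₂ = 30·50·32 = 48000; A₂A₃ = 50·32·12 = 19200; A₃A₄ = 32·12·3 = 1152; A₄A₅ = 12·3·9 = 324.
Length 3: A₁..A₃: k=1: 0+19200+30·50·12=37200; k=2: 48000+0+30·32·12=59520 → min 37200 | A₂..A₄: k=2: 0+1152+50·32·3=5952; k=3: 19200+0+50·12·3=21000 → min 5952 | A₃..A₅: k=3: 0+324+32·12·9=3780; k=4: 1152+0+32·3·9=2016 → min 2016.
Length 4: A₁..A₄: k=1: 0+5952+30·50·3=10452; k=2: 48000+1152+30·32·3=52032; k=3: 37200+0+30·12·3=38280 → min 10452 | A₂..A₅: k=2: 0+2016+50·32·9=16416; k=3: 19200+324+50·12·9=24924; k=4: 5952+0+50·3·9=7302 → min 7302.
Top-level splits: k=1: (A₁..A₁)·(A₂..A₅) → 0+7302+30·50·9 = 20802; k=2: (A₁..A₂)·(A₃..A₅) → 48000+2016+30·32·9 = 58656; k=3: (A₁..A₃)·(A₄..A₅) → 37200+324+30·12·9 = 40764; k=4: (A₁..A₄)·(A₅..A₅) → 10452+0+30·3·9 = 11262.
Best split is after A₄, i.e. k = 4.

4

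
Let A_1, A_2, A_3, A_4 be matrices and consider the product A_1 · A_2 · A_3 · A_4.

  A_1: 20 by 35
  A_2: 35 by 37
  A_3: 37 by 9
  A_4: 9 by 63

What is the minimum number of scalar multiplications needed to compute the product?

29295

Adjacent pairs: A_1A_2 = 20·35·37 = 25900; A_2A_3 = 35·37·9 = 11655; A_3A_4 = 37·9·63 = 20979.
Length 3: A_1..A_3: k=1: 0+11655+20·35·9=17955; k=2: 25900+0+20·37·9=32560 → min 17955 | A_2..A_4: k=2: 0+20979+35·37·63=102564; k=3: 11655+0+35·9·63=31500 → min 31500.
Length 4: A_1..A_4: k=1: 0+31500+20·35·63=75600; k=2: 25900+20979+20·37·63=93499; k=3: 17955+0+20·9·63=29295 → min 29295.
Optimal order: ((A_1 · (A_2 · A_3)) · A_4) with cost 29295.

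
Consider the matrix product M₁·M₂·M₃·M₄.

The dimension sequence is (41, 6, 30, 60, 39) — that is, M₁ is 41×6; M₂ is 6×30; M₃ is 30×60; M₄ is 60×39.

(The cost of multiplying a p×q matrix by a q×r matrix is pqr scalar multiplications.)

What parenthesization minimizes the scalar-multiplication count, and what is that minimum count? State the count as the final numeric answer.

34434

Adjacent pairs: M₁M₂ = 41·6·30 = 7380; M₂M₃ = 6·30·60 = 10800; M₃M₄ = 30·60·39 = 70200.
Length 3: M₁..M₃: k=1: 0+10800+41·6·60=25560; k=2: 7380+0+41·30·60=81180 → min 25560 | M₂..M₄: k=2: 0+70200+6·30·39=77220; k=3: 10800+0+6·60·39=24840 → min 24840.
Length 4: M₁..M₄: k=1: 0+24840+41·6·39=34434; k=2: 7380+70200+41·30·39=125550; k=3: 25560+0+41·60·39=121500 → min 34434.
Optimal parenthesization: (M₁·((M₂·M₃)·M₄)) with cost 34434.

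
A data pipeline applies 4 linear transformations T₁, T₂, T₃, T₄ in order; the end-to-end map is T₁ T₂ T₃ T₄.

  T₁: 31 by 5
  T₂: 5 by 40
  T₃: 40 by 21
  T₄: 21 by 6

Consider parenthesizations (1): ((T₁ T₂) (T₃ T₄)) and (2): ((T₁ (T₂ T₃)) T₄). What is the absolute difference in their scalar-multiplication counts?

7319

Order (1) = ((T₁ T₂) (T₃ T₄)): (T₁ T₂): 31×5 by 5×40 → 31×40, cost 31·5·40 = 6200; (T₃ T₄): 40×21 by 21×6 → 40×6, cost 40·21·6 = 5040; ((T₁ T₂) (T₃ T₄)): 31×40 by 40×6 → 31×6, cost 31·40·6 = 7440; cumulative 18680. Total 18680.
Order (2) = ((T₁ (T₂ T₃)) T₄): (T₂ T₃): 5×40 by 40×21 → 5×21, cost 5·40·21 = 4200; (T₁ (T₂ T₃)): 31×5 by 5×21 → 31×21, cost 31·5·21 = 3255; cumulative 7455; ((T₁ (T₂ T₃)) T₄): 31×21 by 21×6 → 31×6, cost 31·21·6 = 3906; cumulative 11361. Total 11361.
Difference: |18680 − 11361| = 7319.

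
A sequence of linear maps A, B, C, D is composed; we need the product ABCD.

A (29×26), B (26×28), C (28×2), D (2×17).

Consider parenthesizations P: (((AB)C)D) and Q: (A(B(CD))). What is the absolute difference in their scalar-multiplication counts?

2424

Order P = (((AB)C)D): (AB): 29×26 by 26×28 → 29×28, cost 29·26·28 = 21112; ((AB)C): 29×28 by 28×2 → 29×2, cost 29·28·2 = 1624; cumulative 22736; (((AB)C)D): 29×2 by 2×17 → 29×17, cost 29·2·17 = 986; cumulative 23722. Total 23722.
Order Q = (A(B(CD))): (CD): 28×2 by 2×17 → 28×17, cost 28·2·17 = 952; (B(CD)): 26×28 by 28×17 → 26×17, cost 26·28·17 = 12376; cumulative 13328; (A(B(CD))): 29×26 by 26×17 → 29×17, cost 29·26·17 = 12818; cumulative 26146. Total 26146.
Difference: |23722 − 26146| = 2424.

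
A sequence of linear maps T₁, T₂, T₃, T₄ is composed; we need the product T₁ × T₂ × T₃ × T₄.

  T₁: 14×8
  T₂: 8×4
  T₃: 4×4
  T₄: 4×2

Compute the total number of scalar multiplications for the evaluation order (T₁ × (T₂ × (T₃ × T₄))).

(T₃ × T₄): 4×4 by 4×2 → 4×2, cost 4·4·2 = 32
(T₂ × (T₃ × T₄)): 8×4 by 4×2 → 8×2, cost 8·4·2 = 64; cumulative 96
(T₁ × (T₂ × (T₃ × T₄))): 14×8 by 8×2 → 14×2, cost 14·8·2 = 224; cumulative 320
Total: 320 scalar multiplications.

320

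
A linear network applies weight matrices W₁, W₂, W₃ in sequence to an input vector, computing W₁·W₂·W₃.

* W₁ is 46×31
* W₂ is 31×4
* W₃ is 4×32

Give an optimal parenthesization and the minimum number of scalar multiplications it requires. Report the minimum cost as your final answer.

(W₁·(W₂·W₃)): cost 49600.
((W₁·W₂)·W₃): cost 11592.
Optimal: ((W₁·W₂)·W₃) with cost 11592.

11592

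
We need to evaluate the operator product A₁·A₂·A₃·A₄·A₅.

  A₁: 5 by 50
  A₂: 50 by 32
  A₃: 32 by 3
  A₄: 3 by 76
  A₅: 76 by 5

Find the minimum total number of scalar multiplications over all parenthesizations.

6765

Adjacent pairs: A₁A₂ = 5·50·32 = 8000; A₂A₃ = 50·32·3 = 4800; A₃A₄ = 32·3·76 = 7296; A₄A₅ = 3·76·5 = 1140.
Length 3: A₁..A₃: k=1: 0+4800+5·50·3=5550; k=2: 8000+0+5·32·3=8480 → min 5550 | A₂..A₄: k=2: 0+7296+50·32·76=128896; k=3: 4800+0+50·3·76=16200 → min 16200 | A₃..A₅: k=3: 0+1140+32·3·5=1620; k=4: 7296+0+32·76·5=19456 → min 1620.
Length 4: A₁..A₄: k=1: 0+16200+5·50·76=35200; k=2: 8000+7296+5·32·76=27456; k=3: 5550+0+5·3·76=6690 → min 6690 | A₂..A₅: k=2: 0+1620+50·32·5=9620; k=3: 4800+1140+50·3·5=6690; k=4: 16200+0+50·76·5=35200 → min 6690.
Length 5: A₁..A₅: k=1: 0+6690+5·50·5=7940; k=2: 8000+1620+5·32·5=10420; k=3: 5550+1140+5·3·5=6765; k=4: 6690+0+5·76·5=8590 → min 6765.
Optimal order: ((A₁·(A₂·A₃))·(A₄·A₅)) with cost 6765.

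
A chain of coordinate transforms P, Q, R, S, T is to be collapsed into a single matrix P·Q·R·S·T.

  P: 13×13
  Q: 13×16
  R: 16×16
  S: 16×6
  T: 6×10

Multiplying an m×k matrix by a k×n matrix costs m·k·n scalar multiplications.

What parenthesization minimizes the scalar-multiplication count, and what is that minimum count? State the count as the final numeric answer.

4578

Adjacent pairs: PQ = 13·13·16 = 2704; QR = 13·16·16 = 3328; RS = 16·16·6 = 1536; ST = 16·6·10 = 960.
Length 3: P..R: k=1: 0+3328+13·13·16=6032; k=2: 2704+0+13·16·16=6032 → min 6032 | Q..S: k=2: 0+1536+13·16·6=2784; k=3: 3328+0+13·16·6=4576 → min 2784 | R..T: k=3: 0+960+16·16·10=3520; k=4: 1536+0+16·6·10=2496 → min 2496.
Length 4: P..S: k=1: 0+2784+13·13·6=3798; k=2: 2704+1536+13·16·6=5488; k=3: 6032+0+13·16·6=7280 → min 3798 | Q..T: k=2: 0+2496+13·16·10=4576; k=3: 3328+960+13·16·10=6368; k=4: 2784+0+13·6·10=3564 → min 3564.
Length 5: P..T: k=1: 0+3564+13·13·10=5254; k=2: 2704+2496+13·16·10=7280; k=3: 6032+960+13·16·10=9072; k=4: 3798+0+13·6·10=4578 → min 4578.
Optimal parenthesization: ((P·(Q·(R·S)))·T) with cost 4578.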